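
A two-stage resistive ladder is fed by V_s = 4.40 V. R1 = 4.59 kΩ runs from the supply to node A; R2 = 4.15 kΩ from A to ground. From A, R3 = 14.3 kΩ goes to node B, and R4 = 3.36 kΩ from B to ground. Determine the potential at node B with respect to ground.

V_B ≈ 0.354 V

The second stage (R3 + R4 = 17.66 kΩ) loads node A in parallel with R2.
R2 ‖ (R3+R4) = 3.360 kΩ.
First divider: V_A = V_s · 3.360/(4.59 + 3.360) = 1.860 V.
V_B = V_A × 0.1903 = 0.3538 V.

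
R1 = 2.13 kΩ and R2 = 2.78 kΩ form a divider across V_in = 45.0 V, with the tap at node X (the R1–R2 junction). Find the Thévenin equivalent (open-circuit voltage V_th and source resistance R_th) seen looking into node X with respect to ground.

V_th is the unloaded tap voltage: V_in · R2/(R1+R2) = 45.0 × 0.5662 = 25.48 V.
Looking into X with the source shorted: R_th = R1·R2/(R1+R2) = 2.130 × 2.78/4.910 = 1.206 kΩ.

V_th ≈ 25.5 V, R_th ≈ 1.21 kΩ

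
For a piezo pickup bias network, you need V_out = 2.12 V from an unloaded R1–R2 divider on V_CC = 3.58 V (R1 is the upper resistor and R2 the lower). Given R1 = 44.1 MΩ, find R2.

V_out/V_CC = R2/(R1+R2) = 0.5922.
Rearranging, R2 = R1·k/(1−k) = 44.1 × 1.452 = 64.04 MΩ.

R2 ≈ 64.0 MΩ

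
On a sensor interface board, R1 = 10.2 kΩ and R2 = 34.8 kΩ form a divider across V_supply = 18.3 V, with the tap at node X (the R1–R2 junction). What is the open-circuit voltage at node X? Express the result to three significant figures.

Open-circuit (no load on X): V_th = V_supply · R2/(R1 + R2) = 18.3 × 34.8/(10.20 + 34.8) = 14.15 V.

V_th ≈ 14.2 V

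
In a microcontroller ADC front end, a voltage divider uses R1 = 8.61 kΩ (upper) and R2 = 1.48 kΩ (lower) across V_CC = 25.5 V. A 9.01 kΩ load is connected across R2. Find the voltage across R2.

V_out ≈ 3.28 V

The load sits in parallel with R2, giving an effective lower resistance R2' = R2·R_L/(R2+R_L) = 1.271 kΩ.
Then V_out = V_CC · R2'/(R1 + R2') = 25.5 × 1.271/9.881 = 3.281 V.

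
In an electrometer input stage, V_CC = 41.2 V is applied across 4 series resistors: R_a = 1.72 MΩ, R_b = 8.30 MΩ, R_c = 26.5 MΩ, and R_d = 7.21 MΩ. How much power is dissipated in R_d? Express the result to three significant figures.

P ≈ 6.40 µW

Series current I = V_CC/ΣR = 41.2/43.73 = 0.9421 µA.
V(R_d) = I·R = 6.793 V; P = V·I = 6.793 × 0.9421 = 6.400 µW.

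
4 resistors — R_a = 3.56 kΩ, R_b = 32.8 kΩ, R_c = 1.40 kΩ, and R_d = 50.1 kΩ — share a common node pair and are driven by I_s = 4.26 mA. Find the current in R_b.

I ≈ 0.124 mA

Total conductance ΣG = 1/3.56 + 1/32.8 + 1/1.40 + 1/50.1 = 1.046 (units of 1/kΩ).
By the current-divider rule, I = I_s · G_k/ΣG = 4.26 × 0.02916 = 0.1242 mA.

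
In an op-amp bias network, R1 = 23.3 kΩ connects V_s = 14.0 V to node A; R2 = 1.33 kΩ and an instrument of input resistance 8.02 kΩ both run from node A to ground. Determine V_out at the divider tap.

The load sits in parallel with R2, giving an effective lower resistance R2' = R2·R_L/(R2+R_L) = 1.141 kΩ.
Now apply the divider: V_out = 14.0 × 0.04668 = 0.6535 V.

V_out ≈ 0.653 V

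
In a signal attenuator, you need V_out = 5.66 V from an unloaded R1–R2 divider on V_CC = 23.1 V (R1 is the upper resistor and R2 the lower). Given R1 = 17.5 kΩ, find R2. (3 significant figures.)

R2 ≈ 5.68 kΩ

The divider ratio is R2/(R1+R2) = 5.66/23.1 = 0.2450.
Rearranging, R2 = R1·k/(1−k) = 17.5 × 0.3245 = 5.679 kΩ.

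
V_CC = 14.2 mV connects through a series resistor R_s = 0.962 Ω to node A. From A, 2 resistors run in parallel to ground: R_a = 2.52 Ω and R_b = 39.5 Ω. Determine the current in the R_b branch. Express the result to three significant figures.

I ≈ 0.256 mA

Combine the parallel branches: R_p = (1/2.52 + 1/39.5)⁻¹ = 2.369 Ω.
V_A = 14.2 × 2.369/3.331 = 10.10 mV.
Branch current I = V_A/R_b = 10.10/39.5 = 0.2557 mA.
(Equivalently: I_total = 4.263 mA, then current-divider fraction G_k/ΣG = 0.05997.)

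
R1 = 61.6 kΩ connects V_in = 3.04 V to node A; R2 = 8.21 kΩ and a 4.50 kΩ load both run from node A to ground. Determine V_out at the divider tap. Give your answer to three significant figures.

First combine the lower leg with the load: R2 ‖ R_L = 2.907 kΩ.
Now apply the divider: V_out = 3.04 × 0.04506 = 0.1370 V.

V_out ≈ 0.137 V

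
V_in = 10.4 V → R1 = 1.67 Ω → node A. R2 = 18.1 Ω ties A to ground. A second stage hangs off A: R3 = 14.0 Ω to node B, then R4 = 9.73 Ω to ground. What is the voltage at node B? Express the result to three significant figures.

Node A sees R2 in parallel with the series input of stage 2, R3 + R4 = 23.73 Ω.
R2 ‖ (R3+R4) = 10.27 Ω.
V_A = 10.4 × 10.27/(1.67 + 10.27) = 8.945 V.
Stage 2 is unloaded, so V_B = V_A · R4/(R3+R4) = 8.945 × 9.73/23.73 = 3.668 V.

V_B ≈ 3.67 V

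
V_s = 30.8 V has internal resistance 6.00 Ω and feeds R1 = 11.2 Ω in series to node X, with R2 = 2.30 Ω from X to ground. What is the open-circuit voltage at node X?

V_th ≈ 3.63 V

R1' = 6.00 + 11.2 = 17.20 Ω (source resistance + R1).
V_th is the unloaded tap voltage: V_s · R2/(R1'+R2) = 30.8 × 0.1179 = 3.633 V.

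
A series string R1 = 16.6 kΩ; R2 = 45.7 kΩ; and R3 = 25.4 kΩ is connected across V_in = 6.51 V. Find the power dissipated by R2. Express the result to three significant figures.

P ≈ 0.252 mW

Series current I = V_in/ΣR = 6.51/87.70 = 0.07423 mA.
P(R2) = I²·R2 = (0.07423)² × 45.7 = 0.2518 mW.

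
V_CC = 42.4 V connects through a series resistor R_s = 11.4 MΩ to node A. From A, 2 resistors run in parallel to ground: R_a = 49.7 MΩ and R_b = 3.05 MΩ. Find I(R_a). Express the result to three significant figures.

I ≈ 0.172 µA

Combine the parallel branches: R_p = (1/49.7 + 1/3.05)⁻¹ = 2.874 MΩ.
Node voltage V_A = V_CC · R_p/(R_s + R_p) = 42.4 × 0.2013 = 8.536 V.
Branch current I = V_A/R_a = 8.536/49.7 = 0.1718 µA.
(Check via current divider: I_total = 2.971 µA; share G_k/ΣG = 0.05782 → same result.)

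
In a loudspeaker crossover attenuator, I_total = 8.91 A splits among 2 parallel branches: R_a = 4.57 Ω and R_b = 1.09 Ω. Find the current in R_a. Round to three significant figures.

I ≈ 1.72 A

For two parallel branches, I_k = I_total · (other R)/(sum of R).
So I = 8.91 × 1.09/5.660 = 1.716 A.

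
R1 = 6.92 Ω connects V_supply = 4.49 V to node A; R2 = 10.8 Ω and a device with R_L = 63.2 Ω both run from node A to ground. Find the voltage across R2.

The load sits in parallel with R2, giving an effective lower resistance R2' = R2·R_L/(R2+R_L) = 9.224 Ω.
Now apply the divider: V_out = 4.49 × 0.5714 = 2.565 V.

V_out ≈ 2.57 V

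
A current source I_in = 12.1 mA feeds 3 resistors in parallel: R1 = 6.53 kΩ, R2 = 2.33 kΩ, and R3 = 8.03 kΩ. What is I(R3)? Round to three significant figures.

I ≈ 2.13 mA

Total conductance ΣG = 1/6.53 + 1/2.33 + 1/8.03 = 0.7069 (units of 1/kΩ).
R3 takes the fraction G_k/ΣG = 0.1245/0.7069 = 0.1762, so I = 12.1 × 0.1762 = 2.132 mA.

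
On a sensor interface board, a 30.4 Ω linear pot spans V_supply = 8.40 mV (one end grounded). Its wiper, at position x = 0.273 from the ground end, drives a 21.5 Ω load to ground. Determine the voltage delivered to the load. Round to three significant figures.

Lower segment x·R_p = 8.299 Ω; upper segment (1−x)·R_p = 22.10 Ω.
Lower segment in parallel with the load: 8.299 ‖ 21.5 = 5.988 Ω.
Loaded-divider output: V_out = 8.40 × 0.2132 = 1.791 mV.

V_out ≈ 1.79 mV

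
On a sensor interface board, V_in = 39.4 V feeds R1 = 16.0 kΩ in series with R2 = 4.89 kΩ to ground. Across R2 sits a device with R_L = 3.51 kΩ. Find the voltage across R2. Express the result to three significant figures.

V_out ≈ 4.46 V

R2 ‖ R_L = (4.89 × 3.51)/(4.89 + 3.51) = 2.043 kΩ.
Then V_out = V_in · R2'/(R1 + R2') = 39.4 × 2.043/18.04 = 4.462 V.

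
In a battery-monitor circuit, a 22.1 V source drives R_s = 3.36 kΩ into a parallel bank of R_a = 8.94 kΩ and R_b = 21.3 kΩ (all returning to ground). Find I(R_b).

Combine the parallel branches: R_p = (1/8.94 + 1/21.3)⁻¹ = 6.297 kΩ.
Node voltage V_A = V_CC · R_p/(R_s + R_p) = 22.1 × 0.6521 = 14.41 V.
Branch current I = V_A/R_b = 14.41/21.3 = 0.6766 mA.
(Check via current divider: I_total = 2.288 mA; share G_k/ΣG = 0.2956 → same result.)

I ≈ 0.677 mA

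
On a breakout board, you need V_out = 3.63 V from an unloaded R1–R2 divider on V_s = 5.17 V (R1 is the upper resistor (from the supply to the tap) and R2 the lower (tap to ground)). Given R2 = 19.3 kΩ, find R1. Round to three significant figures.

R1 ≈ 8.19 kΩ

V_out/V_s = R2/(R1+R2) = 0.7021.
R1 = R2·(1/k − 1) = 19.3 × 0.4242 = 8.188 kΩ.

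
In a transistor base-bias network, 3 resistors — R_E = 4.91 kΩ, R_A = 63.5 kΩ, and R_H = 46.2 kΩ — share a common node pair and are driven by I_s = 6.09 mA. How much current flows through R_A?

Conductances: ΣG = 1/4.91 + 1/63.5 + 1/46.2 = 0.2411 (1/kΩ).
Current divider: I(R_A) = I_s · G_k/ΣG = 6.09 × (0.01575/0.2411) = 6.09 × 0.06533 = 0.3979 mA.

I ≈ 0.398 mA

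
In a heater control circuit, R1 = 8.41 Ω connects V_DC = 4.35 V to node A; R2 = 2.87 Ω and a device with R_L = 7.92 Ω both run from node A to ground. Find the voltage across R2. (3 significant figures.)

V_out ≈ 0.871 V

First combine the lower leg with the load: R2 ‖ R_L = 2.107 Ω.
Voltage divider with the loaded lower leg: V_out = 4.35 × 2.107/(8.41 + 2.107) = 4.35 × 0.2003 = 0.8714 V.
(Unloaded it would be 1.11 V; the load pulls it down.)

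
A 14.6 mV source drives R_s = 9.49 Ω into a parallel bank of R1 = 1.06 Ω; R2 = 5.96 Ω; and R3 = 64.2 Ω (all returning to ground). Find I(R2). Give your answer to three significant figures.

Equivalent of the parallel group: R_p = 0.8875 Ω.
V_A by voltage divider: V_A = 14.6 × 0.8875/(9.49 + 0.8875) = 1.249 mV.
Branch current I = V_A/R2 = 1.249/5.96 = 0.2095 mA.

I ≈ 0.209 mA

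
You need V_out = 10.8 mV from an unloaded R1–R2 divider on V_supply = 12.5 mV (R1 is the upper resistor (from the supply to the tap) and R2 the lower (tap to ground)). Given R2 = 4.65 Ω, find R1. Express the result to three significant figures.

The divider ratio is R2/(R1+R2) = 10.8/12.5 = 0.8640.
So R1 = R2 · (V_supply/V_out − 1) = 4.65 × (12.5/10.8 − 1) = 4.65 × 0.1574 = 0.7319 Ω.

R1 ≈ 0.732 Ω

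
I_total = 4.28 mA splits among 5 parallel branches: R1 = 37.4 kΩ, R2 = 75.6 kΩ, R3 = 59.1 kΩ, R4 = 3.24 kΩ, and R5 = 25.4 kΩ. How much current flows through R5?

I ≈ 0.416 mA

Total conductance ΣG = 1/37.4 + 1/75.6 + 1/59.1 + 1/3.24 + 1/25.4 = 0.4049 (units of 1/kΩ).
Current divider: I(R5) = I_total · G_k/ΣG = 4.28 × (0.03937/0.4049) = 4.28 × 0.09723 = 0.4162 mA.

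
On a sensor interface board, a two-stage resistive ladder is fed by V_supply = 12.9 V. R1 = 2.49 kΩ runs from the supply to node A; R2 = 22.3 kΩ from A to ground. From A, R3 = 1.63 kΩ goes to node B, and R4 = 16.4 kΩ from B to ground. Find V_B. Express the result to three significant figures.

V_B ≈ 9.39 V

Node A sees R2 in parallel with the series input of stage 2, R3 + R4 = 18.03 kΩ.
R2 ‖ (R3+R4) = 9.969 kΩ.
So V_A = 12.9 × 0.8002 = 10.32 V.
Stage 2 is unloaded, so V_B = V_A · R4/(R3+R4) = 10.32 × 16.4/18.03 = 9.389 V.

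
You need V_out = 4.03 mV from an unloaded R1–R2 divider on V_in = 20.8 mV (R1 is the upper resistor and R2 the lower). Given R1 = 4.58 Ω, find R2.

R2 ≈ 1.10 Ω

V_out/V_in = R2/(R1+R2) = 0.1938.
Rearranging, R2 = R1·k/(1−k) = 4.58 × 0.2403 = 1.101 Ω.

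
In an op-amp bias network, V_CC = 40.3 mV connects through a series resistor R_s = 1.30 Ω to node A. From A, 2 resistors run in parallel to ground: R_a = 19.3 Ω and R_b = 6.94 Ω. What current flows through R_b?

Combine the parallel branches: R_p = (1/19.3 + 1/6.94)⁻¹ = 5.104 Ω.
V_A by voltage divider: V_A = 40.3 × 5.104/(1.30 + 5.104) = 32.12 mV.
Branch current I = V_A/R_b = 32.12/6.94 = 4.628 mA.

I ≈ 4.63 mA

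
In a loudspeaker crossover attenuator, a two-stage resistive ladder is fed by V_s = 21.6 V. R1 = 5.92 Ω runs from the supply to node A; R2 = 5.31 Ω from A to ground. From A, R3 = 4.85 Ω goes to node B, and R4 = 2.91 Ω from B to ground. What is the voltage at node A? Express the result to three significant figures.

V_A ≈ 7.51 V

The second stage (R3 + R4 = 7.760 Ω) loads node A in parallel with R2.
Effective lower resistance at A: R2 ‖ 7.760 = 3.153 Ω.
V_A = 21.6 × 3.153/(5.92 + 3.153) = 7.506 V.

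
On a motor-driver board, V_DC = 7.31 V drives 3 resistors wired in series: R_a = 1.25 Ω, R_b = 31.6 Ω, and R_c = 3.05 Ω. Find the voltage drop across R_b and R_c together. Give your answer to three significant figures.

V ≈ 7.06 V

ΣR = 1.25 + 31.6 + 3.05 = 35.90 Ω.
R_{R_b..R_c} = 31.6 + 3.05 = 34.65 Ω.
Voltage divider: V = V_DC · (34.65 / 35.90) = 7.31 × 0.9652 = 7.055 V.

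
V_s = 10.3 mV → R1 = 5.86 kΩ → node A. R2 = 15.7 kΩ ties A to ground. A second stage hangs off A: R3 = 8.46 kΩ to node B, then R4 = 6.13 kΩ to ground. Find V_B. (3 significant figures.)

V_B ≈ 2.44 mV

Node A sees R2 in parallel with the series input of stage 2, R3 + R4 = 14.59 kΩ.
R2 ‖ (R3+R4) = 7.562 kΩ.
First divider: V_A = V_s · 7.562/(5.86 + 7.562) = 5.803 mV.
V_B = V_A × 0.4202 = 2.438 mV.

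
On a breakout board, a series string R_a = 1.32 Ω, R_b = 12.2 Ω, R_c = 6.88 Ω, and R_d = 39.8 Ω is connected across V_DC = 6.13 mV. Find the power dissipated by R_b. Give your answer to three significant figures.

Series current I = V_DC/ΣR = 6.13/60.20 = 0.1018 mA.
V(R_b) = I·R = 1.242 mV; P = V·I = 1.242 × 0.1018 = 0.1265 µW.

P ≈ 0.126 µW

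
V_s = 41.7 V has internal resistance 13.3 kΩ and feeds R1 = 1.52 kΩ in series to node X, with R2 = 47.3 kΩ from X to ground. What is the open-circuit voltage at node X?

R1' = 13.3 + 1.52 = 14.82 kΩ (source resistance + R1).
Open-circuit (no load on X): V_th = V_s · R2/(R1' + R2) = 41.7 × 47.3/(14.82 + 47.3) = 31.75 V.

V_th ≈ 31.8 V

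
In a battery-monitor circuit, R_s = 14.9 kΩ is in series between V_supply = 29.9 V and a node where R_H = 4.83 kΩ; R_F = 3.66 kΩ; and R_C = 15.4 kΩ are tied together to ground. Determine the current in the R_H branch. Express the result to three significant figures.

Parallel bank: R_p = 1/(1/4.83 + 1/3.66 + 1/15.4) = 1.834 kΩ.
V_A by voltage divider: V_A = 29.9 × 1.834/(14.9 + 1.834) = 3.277 V.
I(R_H) = V_A / R_H = 3.277/4.83 = 0.6785 mA.
(Equivalently: I_total = 1.787 mA, then current-divider fraction G_k/ΣG = 0.3798.)

I ≈ 0.679 mA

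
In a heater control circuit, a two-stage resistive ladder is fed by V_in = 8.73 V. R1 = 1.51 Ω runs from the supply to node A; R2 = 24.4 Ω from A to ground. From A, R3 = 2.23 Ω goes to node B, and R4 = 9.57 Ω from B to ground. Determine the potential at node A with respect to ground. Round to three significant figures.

V_A ≈ 7.34 V

Node A sees R2 in parallel with the series input of stage 2, R3 + R4 = 11.80 Ω.
Effective lower resistance at A: R2 ‖ 11.80 = 7.954 Ω.
V_A = 8.73 × 7.954/(1.51 + 7.954) = 7.337 V.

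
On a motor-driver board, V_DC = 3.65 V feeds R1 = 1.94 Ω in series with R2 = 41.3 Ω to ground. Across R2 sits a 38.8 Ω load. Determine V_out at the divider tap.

V_out ≈ 3.33 V

The load sits in parallel with R2, giving an effective lower resistance R2' = R2·R_L/(R2+R_L) = 20.01 Ω.
Voltage divider with the loaded lower leg: V_out = 3.65 × 20.01/(1.94 + 20.01) = 3.65 × 0.9116 = 3.327 V.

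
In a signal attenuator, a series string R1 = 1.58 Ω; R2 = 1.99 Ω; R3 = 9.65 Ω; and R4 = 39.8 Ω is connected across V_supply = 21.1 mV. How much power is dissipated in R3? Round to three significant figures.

Series current I = V_supply/ΣR = 21.1/53.02 = 0.3980 mA.
V(R3) = I·R = 3.840 mV; P = V·I = 3.840 × 0.3980 = 1.528 µW.

P ≈ 1.53 µW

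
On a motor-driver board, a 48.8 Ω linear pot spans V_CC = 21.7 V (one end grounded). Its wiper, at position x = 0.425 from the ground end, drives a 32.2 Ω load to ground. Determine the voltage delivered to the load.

V_out ≈ 6.73 V

Split the track: R_lower = x·R_p = 20.74 Ω, R_upper = (1−x)·R_p = 28.06 Ω.
Lower segment in parallel with the load: 20.74 ‖ 32.2 = 12.61 Ω.
V_out = 21.7 × 12.61/(28.06 + 12.61) = 6.730 V.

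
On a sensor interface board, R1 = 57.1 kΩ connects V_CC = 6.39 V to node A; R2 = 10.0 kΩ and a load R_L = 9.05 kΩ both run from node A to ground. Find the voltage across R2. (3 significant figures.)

R2 ‖ R_L = (10.0 × 9.05)/(10.0 + 9.05) = 4.751 kΩ.
Now apply the divider: V_out = 6.39 × 0.07681 = 0.4908 V.

V_out ≈ 0.491 V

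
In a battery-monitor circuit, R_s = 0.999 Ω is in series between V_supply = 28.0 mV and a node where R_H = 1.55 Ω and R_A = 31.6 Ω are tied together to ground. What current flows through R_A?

Parallel bank: R_p = 1/(1/1.55 + 1/31.6) = 1.478 Ω.
V_A by voltage divider: V_A = 28.0 × 1.478/(0.999 + 1.478) = 16.71 mV.
Branch current I = V_A/R_A = 16.71/31.6 = 0.5286 mA.

I ≈ 0.529 mA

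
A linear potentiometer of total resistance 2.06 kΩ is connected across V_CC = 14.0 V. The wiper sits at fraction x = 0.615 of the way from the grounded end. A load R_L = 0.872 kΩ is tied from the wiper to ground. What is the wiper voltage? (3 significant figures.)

The pot divides into 0.7931 kΩ above the wiper and 1.267 kΩ below.
R_L loads the lower segment: effective lower R = 0.5165 kΩ.
Loaded-divider output: V_out = 14.0 × 0.3944 = 5.522 V.
(Unloaded: V_out = x·V_CC = 8.61 V.)

V_out ≈ 5.52 V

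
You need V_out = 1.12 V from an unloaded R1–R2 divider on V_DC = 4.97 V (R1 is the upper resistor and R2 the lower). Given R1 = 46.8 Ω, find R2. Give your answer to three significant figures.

Required fraction k = V_out/V_DC = 0.2254.
Rearranging, R2 = R1·k/(1−k) = 46.8 × 0.2909 = 13.61 Ω.

R2 ≈ 13.6 Ω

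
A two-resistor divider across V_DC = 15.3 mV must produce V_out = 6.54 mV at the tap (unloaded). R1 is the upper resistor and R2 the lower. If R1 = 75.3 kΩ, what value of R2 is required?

R2 ≈ 56.2 kΩ

V_out/V_DC = R2/(R1+R2) = 0.4275.
R2 = R1 · 0.4275/(1 − 0.4275) = 56.22 kΩ.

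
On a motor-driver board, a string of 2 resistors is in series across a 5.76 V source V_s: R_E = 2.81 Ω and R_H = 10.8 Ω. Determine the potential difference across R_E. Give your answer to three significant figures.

V ≈ 1.19 V

Total series resistance ΣR = 2.81 + 10.8 = 13.61 Ω.
V = V_s · R/ΣR = 5.76 × 0.2065 = 1.189 V.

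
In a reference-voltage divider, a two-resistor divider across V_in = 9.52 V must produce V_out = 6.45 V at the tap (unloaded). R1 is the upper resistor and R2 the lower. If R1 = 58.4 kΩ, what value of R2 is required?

Required fraction k = V_out/V_in = 0.6775.
R2 = R1 · 0.6775/(1 − 0.6775) = 122.7 kΩ.

R2 ≈ 123 kΩ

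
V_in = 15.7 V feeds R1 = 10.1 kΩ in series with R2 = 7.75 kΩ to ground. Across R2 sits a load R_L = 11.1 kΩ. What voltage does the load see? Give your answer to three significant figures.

The load sits in parallel with R2, giving an effective lower resistance R2' = R2·R_L/(R2+R_L) = 4.564 kΩ.
Voltage divider with the loaded lower leg: V_out = 15.7 × 4.564/(10.1 + 4.564) = 15.7 × 0.3112 = 4.886 V.

V_out ≈ 4.89 V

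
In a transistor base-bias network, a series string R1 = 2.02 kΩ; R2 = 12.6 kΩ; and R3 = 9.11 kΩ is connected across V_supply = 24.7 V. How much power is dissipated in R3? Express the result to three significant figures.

ΣR = 23.73 kΩ → I = 24.7/23.73 = 1.041 mA.
P(R3) = I²·R3 = (1.041)² × 9.11 = 9.870 mW.

P ≈ 9.87 mW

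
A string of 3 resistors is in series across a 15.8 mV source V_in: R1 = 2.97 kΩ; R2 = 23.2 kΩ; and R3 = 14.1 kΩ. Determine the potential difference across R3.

ΣR = 2.97 + 23.2 + 14.1 = 40.27 kΩ.
V = V_in · R/ΣR = 15.8 × 0.3501 = 5.532 mV.

V ≈ 5.53 mV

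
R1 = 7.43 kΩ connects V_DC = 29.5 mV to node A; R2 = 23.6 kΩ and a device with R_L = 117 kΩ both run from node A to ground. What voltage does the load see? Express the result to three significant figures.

V_out ≈ 21.4 mV

The load sits in parallel with R2, giving an effective lower resistance R2' = R2·R_L/(R2+R_L) = 19.64 kΩ.
Now apply the divider: V_out = 29.5 × 0.7255 = 21.40 mV.
(Unloaded it would be 22.4 mV; the load pulls it down.)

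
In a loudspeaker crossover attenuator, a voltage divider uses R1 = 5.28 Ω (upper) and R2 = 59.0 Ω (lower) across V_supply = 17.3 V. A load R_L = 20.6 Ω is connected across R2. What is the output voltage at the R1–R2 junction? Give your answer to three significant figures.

R2 ‖ R_L = (59.0 × 20.6)/(59.0 + 20.6) = 15.27 Ω.
Now apply the divider: V_out = 17.3 × 0.7431 = 12.85 V.

V_out ≈ 12.9 V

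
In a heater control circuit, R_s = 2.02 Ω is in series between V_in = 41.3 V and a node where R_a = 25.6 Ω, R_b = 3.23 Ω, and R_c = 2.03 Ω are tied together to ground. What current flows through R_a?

I ≈ 0.598 A

Parallel bank: R_p = 1/(1/25.6 + 1/3.23 + 1/2.03) = 1.189 Ω.
V_A = 41.3 × 1.189/3.209 = 15.30 V.
I(R_a) = V_A / R_a = 15.30/25.6 = 0.5977 A.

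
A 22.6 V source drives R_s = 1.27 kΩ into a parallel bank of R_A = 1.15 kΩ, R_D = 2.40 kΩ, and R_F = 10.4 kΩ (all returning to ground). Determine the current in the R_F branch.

Equivalent of the parallel group: R_p = 0.7234 kΩ.
Node voltage V_A = V_supply · R_p/(R_s + R_p) = 22.6 × 0.3629 = 8.201 V.
Branch current I = V_A/R_F = 8.201/10.4 = 0.7886 mA.

I ≈ 0.789 mA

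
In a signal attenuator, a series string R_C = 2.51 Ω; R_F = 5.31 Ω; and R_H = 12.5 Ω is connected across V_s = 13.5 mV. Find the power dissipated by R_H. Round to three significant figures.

ΣR = 20.32 Ω → I = 13.5/20.32 = 0.6644 mA.
P = I²R = 0.4414 × 12.5 = 5.517 µW.

P ≈ 5.52 µW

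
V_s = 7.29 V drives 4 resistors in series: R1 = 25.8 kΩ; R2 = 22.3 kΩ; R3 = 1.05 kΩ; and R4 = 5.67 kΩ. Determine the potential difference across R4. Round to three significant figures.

V ≈ 0.754 V

Series total: ΣR = 25.8 + 22.3 + 1.05 + 5.67 = 54.82 kΩ.
Voltage divider: V = V_s · (5.670 / 54.82) = 7.29 × 0.1034 = 0.7540 V.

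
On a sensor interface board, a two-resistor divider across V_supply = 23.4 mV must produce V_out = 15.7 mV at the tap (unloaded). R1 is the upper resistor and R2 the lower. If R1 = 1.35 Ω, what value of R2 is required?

R2 ≈ 2.75 Ω

V_out/V_supply = R2/(R1+R2) = 0.6709.
Rearranging, R2 = R1·k/(1−k) = 1.35 × 2.039 = 2.753 Ω.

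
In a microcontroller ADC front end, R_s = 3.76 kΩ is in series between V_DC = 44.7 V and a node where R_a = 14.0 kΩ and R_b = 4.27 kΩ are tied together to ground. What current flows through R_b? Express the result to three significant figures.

Parallel bank: R_p = 1/(1/14.0 + 1/4.27) = 3.272 kΩ.
V_A by voltage divider: V_A = 44.7 × 3.272/(3.76 + 3.272) = 20.80 V.
I(R_b) = V_A / R_b = 20.80/4.27 = 4.871 mA.

I ≈ 4.87 mA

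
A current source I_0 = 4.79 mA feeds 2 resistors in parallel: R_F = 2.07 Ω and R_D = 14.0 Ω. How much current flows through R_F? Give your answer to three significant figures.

I ≈ 4.17 mA

Two-branch current divider: I_k = I_0 · R_other/(R_1 + R_2).
I(R_F) = 4.79 × 14.0/(2.07 + 14.0) = 4.79 × 0.8712 = 4.173 mA.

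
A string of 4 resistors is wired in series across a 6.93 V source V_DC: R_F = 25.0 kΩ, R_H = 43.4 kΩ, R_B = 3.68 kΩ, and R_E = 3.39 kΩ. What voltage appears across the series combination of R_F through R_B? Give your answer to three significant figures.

V ≈ 6.62 V

ΣR = 25.0 + 43.4 + 3.68 + 3.39 = 75.47 kΩ.
R_{R_F..R_B} = 25.0 + 43.4 + 3.68 = 72.08 kΩ.
By the voltage-divider rule, V = 6.93 × 72.08/75.47 = 6.619 V.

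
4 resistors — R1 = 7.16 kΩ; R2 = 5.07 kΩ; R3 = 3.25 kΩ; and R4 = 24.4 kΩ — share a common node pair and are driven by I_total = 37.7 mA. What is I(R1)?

I ≈ 7.68 mA

ΣG = 1/7.16 + 1/5.07 + 1/3.25 + 1/24.4 = 0.6856.
By the current-divider rule, I = I_total · G_k/ΣG = 37.7 × 0.2037 = 7.680 mA.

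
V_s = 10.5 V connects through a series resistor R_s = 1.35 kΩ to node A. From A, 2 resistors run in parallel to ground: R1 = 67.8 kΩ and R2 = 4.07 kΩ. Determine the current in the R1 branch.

Parallel bank: R_p = 1/(1/67.8 + 1/4.07) = 3.840 kΩ.
V_A = 10.5 × 3.840/5.190 = 7.769 V.
Branch current I = V_A/R1 = 7.769/67.8 = 0.1146 mA.

I ≈ 0.115 mA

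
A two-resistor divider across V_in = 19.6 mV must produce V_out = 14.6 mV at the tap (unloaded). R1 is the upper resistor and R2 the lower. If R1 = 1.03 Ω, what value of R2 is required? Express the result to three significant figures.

R2 ≈ 3.01 Ω

Required fraction k = V_out/V_in = 0.7449.
R2 = R1 · 0.7449/(1 − 0.7449) = 3.008 Ω.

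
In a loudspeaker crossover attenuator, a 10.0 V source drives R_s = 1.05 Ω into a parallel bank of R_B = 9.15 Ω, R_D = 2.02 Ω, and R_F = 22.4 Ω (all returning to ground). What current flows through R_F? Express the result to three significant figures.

I ≈ 0.266 A

Equivalent of the parallel group: R_p = 1.541 Ω.
V_A by voltage divider: V_A = 10.0 × 1.541/(1.05 + 1.541) = 5.947 V.
Branch current I = V_A/R_F = 5.947/22.4 = 0.2655 A.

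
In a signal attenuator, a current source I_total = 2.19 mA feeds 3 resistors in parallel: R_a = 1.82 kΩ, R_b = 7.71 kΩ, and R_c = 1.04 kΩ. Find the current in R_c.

Total conductance ΣG = 1/1.82 + 1/7.71 + 1/1.04 = 1.641 (units of 1/kΩ).
By the current-divider rule, I = I_total · G_k/ΣG = 2.19 × 0.5861 = 1.283 mA.

I ≈ 1.28 mA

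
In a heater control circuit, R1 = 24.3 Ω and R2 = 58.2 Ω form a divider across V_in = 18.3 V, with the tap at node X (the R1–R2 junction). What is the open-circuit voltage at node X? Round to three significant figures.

V_th ≈ 12.9 V

With X open, the divider is unloaded: V_th = 18.3 × 58.2/82.50 = 12.91 V.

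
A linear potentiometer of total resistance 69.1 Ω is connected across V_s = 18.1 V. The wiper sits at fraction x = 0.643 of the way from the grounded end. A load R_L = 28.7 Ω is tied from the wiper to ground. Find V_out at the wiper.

Lower segment x·R_p = 44.43 Ω; upper segment (1−x)·R_p = 24.67 Ω.
(x·R_p) ‖ R_L = 17.44 Ω.
V_out = 18.1 × 17.44/(24.67 + 17.44) = 7.496 V.
(Unloaded: V_out = x·V_s = 11.6 V.)

V_out ≈ 7.50 V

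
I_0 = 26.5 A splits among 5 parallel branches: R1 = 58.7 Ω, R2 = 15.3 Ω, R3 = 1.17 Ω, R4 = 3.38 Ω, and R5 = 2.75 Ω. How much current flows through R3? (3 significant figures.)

ΣG = 1/58.7 + 1/15.3 + 1/1.17 + 1/3.38 + 1/2.75 = 1.597.
R3 takes the fraction G_k/ΣG = 0.8547/1.597 = 0.5353, so I = 26.5 × 0.5353 = 14.19 A.

I ≈ 14.2 A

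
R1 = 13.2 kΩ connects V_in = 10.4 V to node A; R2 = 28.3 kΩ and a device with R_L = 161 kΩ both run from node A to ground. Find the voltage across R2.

V_out ≈ 6.72 V

The load sits in parallel with R2, giving an effective lower resistance R2' = R2·R_L/(R2+R_L) = 24.07 kΩ.
Voltage divider with the loaded lower leg: V_out = 10.4 × 24.07/(13.2 + 24.07) = 10.4 × 0.6458 = 6.717 V.
(Unloaded it would be 7.09 V; the load pulls it down.)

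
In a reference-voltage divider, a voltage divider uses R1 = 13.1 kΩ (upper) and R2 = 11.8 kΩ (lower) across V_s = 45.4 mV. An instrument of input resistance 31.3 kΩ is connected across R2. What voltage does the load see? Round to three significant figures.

R2 ‖ R_L = (11.8 × 31.3)/(11.8 + 31.3) = 8.569 kΩ.
Then V_out = V_s · R2'/(R1 + R2') = 45.4 × 8.569/21.67 = 17.95 mV.

V_out ≈ 18.0 mV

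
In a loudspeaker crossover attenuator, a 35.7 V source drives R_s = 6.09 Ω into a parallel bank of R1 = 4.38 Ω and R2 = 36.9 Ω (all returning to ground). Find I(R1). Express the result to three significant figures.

Equivalent of the parallel group: R_p = 3.915 Ω.
V_A = 35.7 × 3.915/10.01 = 13.97 V.
I(R1) = V_A / R1 = 13.97/4.38 = 3.190 A.

I ≈ 3.19 A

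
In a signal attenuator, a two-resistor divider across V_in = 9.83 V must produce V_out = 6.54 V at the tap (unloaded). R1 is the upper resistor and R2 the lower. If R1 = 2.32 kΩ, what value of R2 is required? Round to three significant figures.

R2 ≈ 4.61 kΩ

Required fraction k = V_out/V_in = 0.6653.
R2 = R1 · 0.6653/(1 − 0.6653) = 4.612 kΩ.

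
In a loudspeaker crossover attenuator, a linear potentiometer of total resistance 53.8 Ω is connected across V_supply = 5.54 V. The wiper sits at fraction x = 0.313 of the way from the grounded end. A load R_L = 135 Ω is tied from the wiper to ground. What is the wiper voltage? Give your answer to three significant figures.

V_out ≈ 1.60 V

Split the track: R_lower = x·R_p = 16.84 Ω, R_upper = (1−x)·R_p = 36.96 Ω.
R_L loads the lower segment: effective lower R = 14.97 Ω.
V_out = 5.54 × 14.97/(36.96 + 14.97) = 1.597 V.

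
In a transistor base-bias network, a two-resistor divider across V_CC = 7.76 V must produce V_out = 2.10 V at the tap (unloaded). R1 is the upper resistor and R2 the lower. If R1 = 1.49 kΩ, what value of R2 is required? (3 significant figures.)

Required fraction k = V_out/V_CC = 0.2706.
So R2 = R1 · V_out/(V_CC − V_out) = 1.49 × 2.10/(7.76 − 2.10) = 1.49 × 0.3710 = 0.5528 kΩ.

R2 ≈ 0.553 kΩ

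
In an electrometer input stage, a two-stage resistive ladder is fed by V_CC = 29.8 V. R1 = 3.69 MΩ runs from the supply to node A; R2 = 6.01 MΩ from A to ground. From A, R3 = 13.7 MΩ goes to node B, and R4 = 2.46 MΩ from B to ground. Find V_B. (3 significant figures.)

V_B ≈ 2.46 V

The second stage (R3 + R4 = 16.16 MΩ) loads node A in parallel with R2.
Effective lower resistance at A: R2 ‖ 16.16 = 4.381 MΩ.
So V_A = 29.8 × 0.5428 = 16.18 V.
Stage 2 is unloaded, so V_B = V_A · R4/(R3+R4) = 16.18 × 2.46/16.16 = 2.462 V.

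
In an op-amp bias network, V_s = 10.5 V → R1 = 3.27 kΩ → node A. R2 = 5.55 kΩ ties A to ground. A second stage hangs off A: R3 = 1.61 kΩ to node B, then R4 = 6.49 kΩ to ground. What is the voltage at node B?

V_B ≈ 4.22 V

The second stage (R3 + R4 = 8.100 kΩ) loads node A in parallel with R2.
R2 ‖ (R3+R4) = 3.293 kΩ.
V_A = 10.5 × 3.293/(3.27 + 3.293) = 5.269 V.
Then the unloaded second divider: V_B = V_A × R4/(R3+R4) = 5.269 × 0.8012 = 4.221 V.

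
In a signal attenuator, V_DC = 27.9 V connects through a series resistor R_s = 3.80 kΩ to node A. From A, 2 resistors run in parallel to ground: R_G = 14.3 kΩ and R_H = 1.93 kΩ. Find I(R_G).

I ≈ 0.603 mA

Combine the parallel branches: R_p = (1/14.3 + 1/1.93)⁻¹ = 1.700 kΩ.
V_A = 27.9 × 1.700/5.500 = 8.625 V.
Branch current I = V_A/R_G = 8.625/14.3 = 0.6032 mA.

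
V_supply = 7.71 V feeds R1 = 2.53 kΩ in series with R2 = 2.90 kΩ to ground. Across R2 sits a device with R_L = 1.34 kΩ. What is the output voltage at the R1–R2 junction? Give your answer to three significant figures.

The load sits in parallel with R2, giving an effective lower resistance R2' = R2·R_L/(R2+R_L) = 0.9165 kΩ.
Now apply the divider: V_out = 7.71 × 0.2659 = 2.050 V.
(Unloaded it would be 4.12 V; the load pulls it down.)

V_out ≈ 2.05 V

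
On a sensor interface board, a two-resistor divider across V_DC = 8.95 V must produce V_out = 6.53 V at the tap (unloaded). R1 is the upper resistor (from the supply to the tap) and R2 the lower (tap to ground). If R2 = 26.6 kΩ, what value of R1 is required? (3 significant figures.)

V_out/V_DC = R2/(R1+R2) = 0.7296.
R1 = R2·(1/k − 1) = 26.6 × 0.3706 = 9.858 kΩ.

R1 ≈ 9.86 kΩ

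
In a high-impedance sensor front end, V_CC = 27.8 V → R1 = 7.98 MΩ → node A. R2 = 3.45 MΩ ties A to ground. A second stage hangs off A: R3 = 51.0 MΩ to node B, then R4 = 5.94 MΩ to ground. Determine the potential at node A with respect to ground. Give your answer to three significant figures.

Node A sees R2 in parallel with the series input of stage 2, R3 + R4 = 56.94 MΩ.
R2 ‖ (R3+R4) = 3.253 MΩ.
First divider: V_A = V_CC · 3.253/(7.98 + 3.253) = 8.051 V.

V_A ≈ 8.05 V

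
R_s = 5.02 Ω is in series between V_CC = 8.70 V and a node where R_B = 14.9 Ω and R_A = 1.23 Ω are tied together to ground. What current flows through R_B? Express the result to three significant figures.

Equivalent of the parallel group: R_p = 1.136 Ω.
V_A = 8.70 × 1.136/6.156 = 1.606 V.
I(R_B) = V_A / R_B = 1.606/14.9 = 0.1078 A.

I ≈ 0.108 A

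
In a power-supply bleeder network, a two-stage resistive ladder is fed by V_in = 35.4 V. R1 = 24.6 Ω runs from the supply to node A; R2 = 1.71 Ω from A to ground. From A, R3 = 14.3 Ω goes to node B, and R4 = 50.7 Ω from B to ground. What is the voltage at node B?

Looking into the second stage from A: R3 + R4 = 65.00 Ω appears in parallel with R2.
Effective lower resistance at A: R2 ‖ 65.00 = 1.666 Ω.
First divider: V_A = V_in · 1.666/(24.6 + 1.666) = 2.246 V.
Stage 2 is unloaded, so V_B = V_A · R4/(R3+R4) = 2.246 × 50.7/65.00 = 1.752 V.

V_B ≈ 1.75 V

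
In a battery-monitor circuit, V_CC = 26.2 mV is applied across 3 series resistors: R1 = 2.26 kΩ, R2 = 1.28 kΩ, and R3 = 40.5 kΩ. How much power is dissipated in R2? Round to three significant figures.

Series current I = V_CC/ΣR = 26.2/44.04 = 0.5949 µA.
P = I²R = 0.3539 × 1.28 = 0.4530 nW.

P ≈ 0.453 nW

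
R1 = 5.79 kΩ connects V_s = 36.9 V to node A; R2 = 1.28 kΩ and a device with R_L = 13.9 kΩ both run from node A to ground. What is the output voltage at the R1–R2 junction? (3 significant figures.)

V_out ≈ 6.21 V

R2 ‖ R_L = (1.28 × 13.9)/(1.28 + 13.9) = 1.172 kΩ.
Now apply the divider: V_out = 36.9 × 0.1684 = 6.212 V.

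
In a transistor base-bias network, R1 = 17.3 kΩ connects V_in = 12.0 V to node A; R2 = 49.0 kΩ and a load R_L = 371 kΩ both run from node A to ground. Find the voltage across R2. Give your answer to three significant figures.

V_out ≈ 8.57 V

The load sits in parallel with R2, giving an effective lower resistance R2' = R2·R_L/(R2+R_L) = 43.28 kΩ.
Then V_out = V_in · R2'/(R1 + R2') = 12.0 × 43.28/60.58 = 8.573 V.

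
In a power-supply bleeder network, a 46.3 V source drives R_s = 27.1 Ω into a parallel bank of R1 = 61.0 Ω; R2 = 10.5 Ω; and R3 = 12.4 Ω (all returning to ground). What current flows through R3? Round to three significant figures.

Equivalent of the parallel group: R_p = 5.201 Ω.
V_A by voltage divider: V_A = 46.3 × 5.201/(27.1 + 5.201) = 7.455 V.
I(R3) = V_A / R3 = 7.455/12.4 = 0.6012 A.
(Check via current divider: I_total = 1.433 A; share G_k/ΣG = 0.4194 → same result.)

I ≈ 0.601 A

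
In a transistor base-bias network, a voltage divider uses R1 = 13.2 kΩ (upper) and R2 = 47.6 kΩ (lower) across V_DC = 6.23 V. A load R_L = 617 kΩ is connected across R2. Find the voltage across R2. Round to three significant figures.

V_out ≈ 4.80 V

The load sits in parallel with R2, giving an effective lower resistance R2' = R2·R_L/(R2+R_L) = 44.19 kΩ.
Now apply the divider: V_out = 6.23 × 0.7700 = 4.797 V.
(Unloaded it would be 4.88 V; the load pulls it down.)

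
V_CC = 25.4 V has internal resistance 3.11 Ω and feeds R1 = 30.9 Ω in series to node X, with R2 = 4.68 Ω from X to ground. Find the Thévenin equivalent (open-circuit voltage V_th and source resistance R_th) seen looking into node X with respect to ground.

V_th ≈ 3.07 V, R_th ≈ 4.11 Ω

R1' = 3.11 + 30.9 = 34.01 Ω (source resistance + R1).
Open-circuit (no load on X): V_th = V_CC · R2/(R1' + R2) = 25.4 × 4.68/(34.01 + 4.68) = 3.072 V.
With V_CC suppressed (replaced by a short), R_th = R1' ‖ R2 = (34.01 × 4.68)/(34.01 + 4.68) = 4.114 Ω.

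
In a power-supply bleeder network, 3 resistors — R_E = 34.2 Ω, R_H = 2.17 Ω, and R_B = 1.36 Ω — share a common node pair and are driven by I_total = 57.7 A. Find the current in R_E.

I ≈ 1.38 A

Total conductance ΣG = 1/34.2 + 1/2.17 + 1/1.36 = 1.225 (units of 1/Ω).
R_E takes the fraction G_k/ΣG = 0.02924/1.225 = 0.02386, so I = 57.7 × 0.02386 = 1.377 A.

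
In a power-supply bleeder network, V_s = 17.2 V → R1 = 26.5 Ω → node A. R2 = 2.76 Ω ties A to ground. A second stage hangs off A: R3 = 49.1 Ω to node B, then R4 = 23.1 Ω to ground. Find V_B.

V_B ≈ 0.502 V

The second stage (R3 + R4 = 72.20 Ω) loads node A in parallel with R2.
Effective lower resistance at A: R2 ‖ 72.20 = 2.658 Ω.
V_A = 17.2 × 2.658/(26.5 + 2.658) = 1.568 V.
V_B = V_A × 0.3199 = 0.5017 V.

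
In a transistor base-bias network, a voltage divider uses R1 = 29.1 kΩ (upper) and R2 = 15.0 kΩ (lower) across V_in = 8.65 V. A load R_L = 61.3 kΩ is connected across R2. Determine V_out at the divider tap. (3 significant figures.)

R2 ‖ R_L = (15.0 × 61.3)/(15.0 + 61.3) = 12.05 kΩ.
Voltage divider with the loaded lower leg: V_out = 8.65 × 12.05/(29.1 + 12.05) = 8.65 × 0.2929 = 2.533 V.

V_out ≈ 2.53 V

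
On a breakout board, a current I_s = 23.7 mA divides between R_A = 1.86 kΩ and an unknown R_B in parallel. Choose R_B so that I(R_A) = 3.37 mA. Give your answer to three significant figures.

R_B ≈ 0.308 kΩ

The fraction through R_A equals R_B/(R_A+R_B).
3.37/23.7 = R_B/(R_A + R_B) → R_B = R_A · (0.1422)/(1 − 0.1422) = 1.86 × 0.1658 = 0.3083 kΩ.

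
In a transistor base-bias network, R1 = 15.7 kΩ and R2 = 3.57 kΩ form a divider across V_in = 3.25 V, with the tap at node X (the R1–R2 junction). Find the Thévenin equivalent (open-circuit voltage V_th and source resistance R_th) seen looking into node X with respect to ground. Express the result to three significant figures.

V_th is the unloaded tap voltage: V_in · R2/(R1+R2) = 3.25 × 0.1853 = 0.6021 V.
With V_in suppressed (replaced by a short), R_th = R1 ‖ R2 = (15.70 × 3.57)/(15.70 + 3.57) = 2.909 kΩ.

V_th ≈ 0.602 V, R_th ≈ 2.91 kΩ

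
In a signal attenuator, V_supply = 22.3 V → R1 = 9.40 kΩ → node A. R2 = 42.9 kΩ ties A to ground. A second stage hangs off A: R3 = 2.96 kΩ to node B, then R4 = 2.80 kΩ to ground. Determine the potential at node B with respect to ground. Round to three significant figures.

V_B ≈ 3.80 V

The second stage (R3 + R4 = 5.760 kΩ) loads node A in parallel with R2.
Effective lower resistance at A: R2 ‖ 5.760 = 5.078 kΩ.
So V_A = 22.3 × 0.3507 = 7.822 V.
Then the unloaded second divider: V_B = V_A × R4/(R3+R4) = 7.822 × 0.4861 = 3.802 V.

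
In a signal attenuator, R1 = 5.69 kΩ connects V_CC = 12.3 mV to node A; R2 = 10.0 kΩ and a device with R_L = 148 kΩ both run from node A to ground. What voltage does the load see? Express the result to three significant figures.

V_out ≈ 7.65 mV

The load sits in parallel with R2, giving an effective lower resistance R2' = R2·R_L/(R2+R_L) = 9.367 kΩ.
Now apply the divider: V_out = 12.3 × 0.6221 = 7.652 mV.
(Unloaded it would be 7.84 mV; the load pulls it down.)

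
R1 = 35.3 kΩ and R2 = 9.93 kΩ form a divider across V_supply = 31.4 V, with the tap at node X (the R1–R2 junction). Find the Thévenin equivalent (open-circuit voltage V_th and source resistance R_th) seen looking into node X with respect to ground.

With X open, the divider is unloaded: V_th = 31.4 × 9.93/45.23 = 6.894 V.
Looking into X with the source shorted: R_th = R1·R2/(R1+R2) = 35.30 × 9.93/45.23 = 7.750 kΩ.

V_th ≈ 6.89 V, R_th ≈ 7.75 kΩ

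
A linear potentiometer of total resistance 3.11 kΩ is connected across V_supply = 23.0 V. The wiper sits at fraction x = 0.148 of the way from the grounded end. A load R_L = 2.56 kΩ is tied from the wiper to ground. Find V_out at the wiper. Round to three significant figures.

Split the track: R_lower = x·R_p = 0.4603 kΩ, R_upper = (1−x)·R_p = 2.650 kΩ.
R_L loads the lower segment: effective lower R = 0.3901 kΩ.
Loaded-divider output: V_out = 23.0 × 0.1283 = 2.952 V.

V_out ≈ 2.95 V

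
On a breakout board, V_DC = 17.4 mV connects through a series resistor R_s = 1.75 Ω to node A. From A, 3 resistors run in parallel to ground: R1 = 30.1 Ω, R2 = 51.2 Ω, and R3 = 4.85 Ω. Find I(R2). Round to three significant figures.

Combine the parallel branches: R_p = (1/30.1 + 1/51.2 + 1/4.85)⁻¹ = 3.862 Ω.
V_A = 17.4 × 3.862/5.612 = 11.97 mV.
I(R2) = V_A / R2 = 11.97/51.2 = 0.2339 mA.
(Check via current divider: I_total = 3.101 mA; share G_k/ΣG = 0.07543 → same result.)

I ≈ 0.234 mA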